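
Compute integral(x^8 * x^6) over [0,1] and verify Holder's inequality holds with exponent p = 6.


Step 1: Exact integral of f*g = integral(x^14, 0, 1) = 1/15
     = 0.066667
Step 2: Holder bound with p=6, q=1.2:
  ||f||_p = (integral x^48 dx)^(1/6) = (1/49)^(1/6) = 0.522758
  ||g||_q = (integral x^7.2 dx)^(1/1.2) = (1/8.2)^(1/1.2) = 0.173176
Step 3: Holder bound = ||f||_p * ||g||_q = 0.522758 * 0.173176 = 0.090529
Verification: 0.066667 <= 0.090529 (Holder holds)


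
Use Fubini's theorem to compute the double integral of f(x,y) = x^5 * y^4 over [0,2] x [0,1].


By Fubini's theorem, the double integral factors as a product of single integrals:
Step 1: integral_0^2 x^5 dx = [x^6/6] from 0 to 2
     = 2^6/6 = 10.666667
Step 2: integral_0^1 y^4 dy = [y^5/5] from 0 to 1
     = 1^5/5 = 0.2
Step 3: Double integral = 10.666667 * 0.2 = 2.133333


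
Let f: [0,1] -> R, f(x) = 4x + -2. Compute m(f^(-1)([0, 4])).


f^(-1)([0, 4]) = {x : 0 <= 4x + -2 <= 4}
Solving: (0 - -2)/4 <= x <= (4 - -2)/4
= [0.5, 1.5]
Intersecting with [0,1]: [0.5, 1]
Measure = 1 - 0.5 = 0.5


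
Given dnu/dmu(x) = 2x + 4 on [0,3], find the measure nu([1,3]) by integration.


nu(A) = integral_A (dnu/dmu) dmu = integral_1^3 (2x + 4) dx
Step 1: Antiderivative F(x) = (2/2)x^2 + 4x
Step 2: F(3) = (2/2)*3^2 + 4*3 = 9 + 12 = 21
Step 3: F(1) = (2/2)*1^2 + 4*1 = 1 + 4 = 5
Step 4: nu([1,3]) = F(3) - F(1) = 21 - 5 = 16


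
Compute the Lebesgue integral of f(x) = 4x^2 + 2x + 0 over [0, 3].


The Lebesgue integral of a Riemann-integrable function agrees with the Riemann integral.
Antiderivative F(x) = (4/3)x^3 + (2/2)x^2 + 0x
F(3) = (4/3)*3^3 + (2/2)*3^2 + 0*3
     = (4/3)*27 + (2/2)*9 + 0*3
     = 36 + 9 + 0
     = 45
F(0) = 0.0
Integral = F(3) - F(0) = 45 - 0.0 = 45


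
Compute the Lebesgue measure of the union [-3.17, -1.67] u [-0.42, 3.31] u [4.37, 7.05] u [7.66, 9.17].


For pairwise disjoint intervals, m(union) = sum of lengths.
= (-1.67 - -3.17) + (3.31 - -0.42) + (7.05 - 4.37) + (9.17 - 7.66)
= 1.5 + 3.73 + 2.68 + 1.51
= 9.42


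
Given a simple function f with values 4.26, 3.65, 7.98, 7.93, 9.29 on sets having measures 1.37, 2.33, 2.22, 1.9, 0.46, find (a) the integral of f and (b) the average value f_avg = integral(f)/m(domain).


Step 1: Integral = sum(value_i * measure_i)
= 4.26*1.37 + 3.65*2.33 + 7.98*2.22 + 7.93*1.9 + 9.29*0.46
= 5.8362 + 8.5045 + 17.7156 + 15.067 + 4.2734
= 51.3967
Step 2: Total measure of domain = 1.37 + 2.33 + 2.22 + 1.9 + 0.46 = 8.28
Step 3: Average value = 51.3967 / 8.28 = 6.207331


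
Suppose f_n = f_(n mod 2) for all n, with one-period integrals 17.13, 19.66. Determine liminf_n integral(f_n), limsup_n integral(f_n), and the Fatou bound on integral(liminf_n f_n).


The sequence (integral(f_n)) is periodic with period 2, repeating the values 17.13, 19.66 indefinitely.
Step 1: For a periodic sequence, every tail (a_m, a_(m+1), ...) contains all 2 period values infinitely often.
Step 2: Hence inf of every tail = min of the period values = min(17.13, 19.66) = 17.13.
        liminf_n integral(f_n) = sup over m of (inf of tail from m) = 17.13.
Step 3: Similarly sup of every tail = max of the period values = 19.66.
        limsup_n integral(f_n) = 19.66.
Step 4: Fatou's lemma: integral(liminf_n f_n) <= liminf_n integral(f_n) = 17.13.
        So the integral of the pointwise liminf is at most 17.13.


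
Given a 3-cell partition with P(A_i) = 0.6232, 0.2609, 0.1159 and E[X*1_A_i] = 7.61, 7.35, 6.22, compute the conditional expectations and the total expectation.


For each cell A_i: E[X|A_i] = E[X*1_A_i] / P(A_i)
Step 1: E[X|A_1] = 7.61 / 0.6232 = 12.211168
Step 2: E[X|A_2] = 7.35 / 0.2609 = 28.171713
Step 3: E[X|A_3] = 6.22 / 0.1159 = 53.666954
Verification: E[X] = sum E[X*1_A_i] = 7.61 + 7.35 + 6.22 = 21.18


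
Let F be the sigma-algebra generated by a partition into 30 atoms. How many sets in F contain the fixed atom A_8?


Each element of F is a union of some subset S of the 30 atoms.
The element contains A_8 iff A_8 is in S.
So we count subsets S of {A_1,...,A_30} with A_8 in S: choose freely among the other 29 atoms.
Count = 2^(30-1) = 2^29 = 536870912.


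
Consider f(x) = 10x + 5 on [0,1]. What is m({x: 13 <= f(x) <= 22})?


f^(-1)([13, 22]) = {x : 13 <= 10x + 5 <= 22}
Solving: (13 - 5)/10 <= x <= (22 - 5)/10
= [0.8, 1.7]
Intersecting with [0,1]: [0.8, 1]
Measure = 1 - 0.8 = 0.2


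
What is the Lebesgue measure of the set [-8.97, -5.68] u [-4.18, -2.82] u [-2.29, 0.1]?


For pairwise disjoint intervals, m(union) = sum of lengths.
= (-5.68 - -8.97) + (-2.82 - -4.18) + (0.1 - -2.29)
= 3.29 + 1.36 + 2.39
= 7.04


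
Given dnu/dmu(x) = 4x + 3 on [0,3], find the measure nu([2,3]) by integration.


nu(A) = integral_A (dnu/dmu) dmu = integral_2^3 (4x + 3) dx
Step 1: Antiderivative F(x) = (4/2)x^2 + 3x
Step 2: F(3) = (4/2)*3^2 + 3*3 = 18 + 9 = 27
Step 3: F(2) = (4/2)*2^2 + 3*2 = 8 + 6 = 14
Step 4: nu([2,3]) = F(3) - F(2) = 27 - 14 = 13


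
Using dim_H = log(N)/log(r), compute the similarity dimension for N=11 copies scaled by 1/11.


For a self-similar set with N copies scaled by 1/r:
dim_H = log(N)/log(r) = log(11)/log(11)
= 2.397895/2.397895
= 1


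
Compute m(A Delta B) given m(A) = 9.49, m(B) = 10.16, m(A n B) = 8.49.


m(A Delta B) = m(A) + m(B) - 2*m(A n B)
= 9.49 + 10.16 - 2*8.49
= 9.49 + 10.16 - 16.98
= 2.67


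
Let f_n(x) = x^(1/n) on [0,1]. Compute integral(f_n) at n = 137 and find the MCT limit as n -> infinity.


At n = 137: f_137(x) = x^(1/137).
Step 1: integral(x^(1/137), 0, 1) = [x^(1/137+1) / (1/137+1)] from 0 to 1
     = 1 / (1/137 + 1) = 1 / ((137+1)/137) = 137/(137+1)
     = 137/138 = 0.992754
Step 2: As n -> infinity, f_n(x) = x^(1/n) -> 1 for x in (0,1], and f_n is increasing in n.
By MCT, lim_n integral(f_n) = integral(lim_n f_n) = integral(1, 0, 1) = 1.
Step 3: Verify convergence: 137/138 = 0.992754 -> 1


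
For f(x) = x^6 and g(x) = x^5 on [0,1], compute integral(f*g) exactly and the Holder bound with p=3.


Step 1: Exact integral of f*g = integral(x^11, 0, 1) = 1/12
     = 0.083333
Step 2: Holder bound with p=3, q=1.5:
  ||f||_p = (integral x^18 dx)^(1/3) = (1/19)^(1/3) = 0.374756
  ||g||_q = (integral x^7.5 dx)^(1/1.5) = (1/8.5)^(1/1.5) = 0.240097
Step 3: Holder bound = ||f||_p * ||g||_q = 0.374756 * 0.240097 = 0.089978
Verification: 0.083333 <= 0.089978 (Holder holds)


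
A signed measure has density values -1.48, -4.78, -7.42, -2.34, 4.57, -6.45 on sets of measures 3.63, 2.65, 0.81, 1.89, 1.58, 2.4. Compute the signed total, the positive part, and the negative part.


Step 1: Compute signed measure on each set:
  Set 1: -1.48 * 3.63 = -5.3724
  Set 2: -4.78 * 2.65 = -12.667
  Set 3: -7.42 * 0.81 = -6.0102
  Set 4: -2.34 * 1.89 = -4.4226
  Set 5: 4.57 * 1.58 = 7.2206
  Set 6: -6.45 * 2.4 = -15.48
Step 2: Total signed measure = (-5.3724) + (-12.667) + (-6.0102) + (-4.4226) + (7.2206) + (-15.48)
     = -36.7316
Step 3: Positive part mu+(X) = sum of positive contributions = 7.2206
Step 4: Negative part mu-(X) = |sum of negative contributions| = 43.9522


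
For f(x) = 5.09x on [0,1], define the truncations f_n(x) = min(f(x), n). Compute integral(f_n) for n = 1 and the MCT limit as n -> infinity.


f(x) = 5.09x on [0,1]; f_n(x) = min(5.09x, n). At n = 1:
Step 1: f(x) reaches 1 at x = 1/5.09 = 0.196464
Step 2: integral(f_1) = integral(5.09x, 0, 0.196464) + integral(1, 0.196464, 1)
       = 5.09*0.196464^2/2 + 1*(1 - 0.196464)
       = 0.098232 + 0.803536
       = 0.901768
Step 3: As n -> infinity, f_n increases to f, so by MCT integral(f_n) -> integral(f) = 5.09/2 = 2.545.
Convergence: integral(f_1) = 0.901768 -> 2.545 as n -> infinity


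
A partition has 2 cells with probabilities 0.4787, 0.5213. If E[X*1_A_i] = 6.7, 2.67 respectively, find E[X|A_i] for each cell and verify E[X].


For each cell A_i: E[X|A_i] = E[X*1_A_i] / P(A_i)
Step 1: E[X|A_1] = 6.7 / 0.4787 = 13.99624
Step 2: E[X|A_2] = 2.67 / 0.5213 = 5.121811
Verification: E[X] = sum E[X*1_A_i] = 6.7 + 2.67 = 9.37


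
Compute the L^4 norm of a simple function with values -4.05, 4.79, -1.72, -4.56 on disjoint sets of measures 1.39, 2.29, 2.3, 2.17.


Step 1: Compute |f_i|^4 for each value:
  |-4.05|^4 = 269.042006
  |4.79|^4 = 526.431725
  |-1.72|^4 = 8.752131
  |-4.56|^4 = 432.373801
Step 2: Multiply by measures and sum:
  269.042006 * 1.39 = 373.968389
  526.431725 * 2.29 = 1205.52865
  8.752131 * 2.3 = 20.1299
  432.373801 * 2.17 = 938.251148
Sum = 373.968389 + 1205.52865 + 20.1299 + 938.251148 = 2537.878087
Step 3: Take the p-th root:
||f||_4 = (2537.878087)^(1/4) = 7.097701


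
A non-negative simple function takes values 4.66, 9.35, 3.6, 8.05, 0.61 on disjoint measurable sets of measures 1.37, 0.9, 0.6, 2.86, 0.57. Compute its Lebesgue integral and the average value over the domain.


Step 1: Integral = sum(value_i * measure_i)
= 4.66*1.37 + 9.35*0.9 + 3.6*0.6 + 8.05*2.86 + 0.61*0.57
= 6.3842 + 8.415 + 2.16 + 23.023 + 0.3477
= 40.3299
Step 2: Total measure of domain = 1.37 + 0.9 + 0.6 + 2.86 + 0.57 = 6.3
Step 3: Average value = 40.3299 / 6.3 = 6.401571


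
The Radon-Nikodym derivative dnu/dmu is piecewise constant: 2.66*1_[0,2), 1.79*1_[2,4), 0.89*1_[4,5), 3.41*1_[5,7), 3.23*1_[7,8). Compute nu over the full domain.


Integrate each piece of the Radon-Nikodym derivative:
Step 1: integral_0^2 2.66 dx = 2.66*(2-0) = 2.66*2 = 5.32
Step 2: integral_2^4 1.79 dx = 1.79*(4-2) = 1.79*2 = 3.58
Step 3: integral_4^5 0.89 dx = 0.89*(5-4) = 0.89*1 = 0.89
Step 4: integral_5^7 3.41 dx = 3.41*(7-5) = 3.41*2 = 6.82
Step 5: integral_7^8 3.23 dx = 3.23*(8-7) = 3.23*1 = 3.23
Total: 5.32 + 3.58 + 0.89 + 6.82 + 3.23 = 19.84


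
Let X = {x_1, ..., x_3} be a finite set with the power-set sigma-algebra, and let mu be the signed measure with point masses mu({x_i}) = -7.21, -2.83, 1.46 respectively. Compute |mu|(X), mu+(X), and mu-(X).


Step 1: Every measurable set is a union of atoms (the cells / points), so a Hahn decomposition is
  obtained by grouping atoms by sign: P = union of atoms with mu > 0, N = union of the remaining atoms.
  Atoms in P (indices): 3;  atoms in N (indices): 1, 2
  Positive values: 1.46
  Negative values: -7.21, -2.83
Step 2: mu+(X) = mu(P) = sum of positive atom values = 1.46
Step 3: mu-(X) = -mu(N) = sum of |negative atom values| = 10.04
Step 4: |mu|(X) = mu+(X) + mu-(X) = 1.46 + 10.04 = 11.5


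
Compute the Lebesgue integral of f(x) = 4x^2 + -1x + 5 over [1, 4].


The Lebesgue integral of a Riemann-integrable function agrees with the Riemann integral.
Antiderivative F(x) = (4/3)x^3 + (-1/2)x^2 + 5x
F(4) = (4/3)*4^3 + (-1/2)*4^2 + 5*4
     = (4/3)*64 + (-1/2)*16 + 5*4
     = 85.333333 + -8 + 20
     = 97.333333
F(1) = 5.833333
Integral = F(4) - F(1) = 97.333333 - 5.833333 = 91.5


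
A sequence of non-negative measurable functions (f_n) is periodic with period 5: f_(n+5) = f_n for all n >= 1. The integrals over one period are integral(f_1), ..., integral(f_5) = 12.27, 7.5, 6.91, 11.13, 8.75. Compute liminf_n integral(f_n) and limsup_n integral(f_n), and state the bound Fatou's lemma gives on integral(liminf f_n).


The sequence (integral(f_n)) is periodic with period 5, repeating the values 12.27, 7.5, 6.91, 11.13, 8.75 indefinitely.
Step 1: For a periodic sequence, every tail (a_m, a_(m+1), ...) contains all 5 period values infinitely often.
Step 2: Hence inf of every tail = min of the period values = min(12.27, 7.5, 6.91, 11.13, 8.75) = 6.91.
        liminf_n integral(f_n) = sup over m of (inf of tail from m) = 6.91.
Step 3: Similarly sup of every tail = max of the period values = 12.27.
        limsup_n integral(f_n) = 12.27.
Step 4: Fatou's lemma: integral(liminf_n f_n) <= liminf_n integral(f_n) = 6.91.
        So the integral of the pointwise liminf is at most 6.91.


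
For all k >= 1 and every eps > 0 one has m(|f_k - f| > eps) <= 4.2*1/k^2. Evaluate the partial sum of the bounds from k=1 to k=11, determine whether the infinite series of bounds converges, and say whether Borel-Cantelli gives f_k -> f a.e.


Step 1: List the terms 4.2*1/k^2 for k = 1 to 11:
  k=1: 4.2
  k=2: 1.05
  k=3: 0.466667
  k=4: 0.2625
  k=5: 0.168
  k=6: 0.116667
  k=7: 0.085714
  k=8: 0.065625
  k=9: 0.051852
  k=10: 0.042
  k=11: 0.034711
Step 2: Partial sum = 4.2 + 1.05 + 0.466667 + 0.2625 + 0.168 + 0.116667 + 0.085714 + 0.065625 + 0.051852 + 0.042 + 0.034711
     = 6.543735
Step 3: The full series sum_(k>=1) 4.2*1/k^2 converges (p-series with p = 2 > 1; a constant multiple of a convergent series converges).
Step 4: Fix eps > 0. Since sum_k m(|f_k - f| > eps) < infinity, the Borel-Cantelli lemma gives
        m(limsup_k {|f_k - f| > eps}) = 0, i.e. for a.e. x, |f_k(x) - f(x)| <= eps for all large k.
        Applying this with eps = 1/j for j = 1, 2, ... and intersecting the countably many full-measure sets,
        for a.e. x we get limsup_k |f_k(x) - f(x)| <= 1/j for every j, hence f_k -> f almost everywhere.
Conclusion: series converges; Borel-Cantelli yields f_k -> f a.e.


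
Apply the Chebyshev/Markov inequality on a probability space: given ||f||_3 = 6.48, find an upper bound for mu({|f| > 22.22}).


Chebyshev/Markov inequality: mu(|f| > eps) <= (||f||_p / eps)^p
Step 1: ||f||_3 / eps = 6.48 / 22.22 = 0.291629
Step 2: Raise to power p = 3:
  (0.291629)^3 = 0.024802
Step 3: Therefore mu(|f| > 22.22) <= 0.024802


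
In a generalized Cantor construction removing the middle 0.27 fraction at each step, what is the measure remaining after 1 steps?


Step 1: At each step, fraction remaining = 1 - 0.27 = 0.73
Step 2: After 1 steps, measure = (0.73)^1
Step 3: Computing the power step by step:
  After step 1: 0.73
Result = 0.73


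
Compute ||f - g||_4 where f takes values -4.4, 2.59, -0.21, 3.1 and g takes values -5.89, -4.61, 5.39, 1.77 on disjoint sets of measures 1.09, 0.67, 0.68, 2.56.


Step 1: Compute differences f_i - g_i:
  -4.4 - -5.89 = 1.49
  2.59 - -4.61 = 7.2
  -0.21 - 5.39 = -5.6
  3.1 - 1.77 = 1.33
Step 2: Compute |diff|^4 * measure for each set:
  |1.49|^4 * 1.09 = 4.928844 * 1.09 = 5.37244
  |7.2|^4 * 0.67 = 2687.3856 * 0.67 = 1800.548352
  |-5.6|^4 * 0.68 = 983.4496 * 0.68 = 668.745728
  |1.33|^4 * 2.56 = 3.129007 * 2.56 = 8.010258
Step 3: Sum = 2482.676778
Step 4: ||f-g||_4 = (2482.676778)^(1/4) = 7.058786


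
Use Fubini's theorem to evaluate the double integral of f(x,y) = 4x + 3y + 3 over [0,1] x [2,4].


By Fubini, integrate in x first, then y.
Step 1: Fix y, integrate over x in [0,1]:
  integral(4x + 3y + 3, x=0..1)
  = 4*(1^2 - 0^2)/2 + (3y + 3)*(1 - 0)
  = 2 + (3y + 3)*1
  = 2 + 3y + 3
  = 5 + 3y
Step 2: Integrate over y in [2,4]:
  integral(5 + 3y, y=2..4)
  = 5*2 + 3*(4^2 - 2^2)/2
  = 10 + 18
  = 28


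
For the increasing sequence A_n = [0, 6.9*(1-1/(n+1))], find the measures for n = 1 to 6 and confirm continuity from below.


By continuity of measure from below: if A_n increases to A, then m(A_n) -> m(A).
Here A = [0, 6.9], so m(A) = 6.9
Step 1: a_1 = 6.9*(1 - 1/2) = 3.45, m(A_1) = 3.45
Step 2: a_2 = 6.9*(1 - 1/3) = 4.6, m(A_2) = 4.6
Step 3: a_3 = 6.9*(1 - 1/4) = 5.175, m(A_3) = 5.175
Step 4: a_4 = 6.9*(1 - 1/5) = 5.52, m(A_4) = 5.52
Step 5: a_5 = 6.9*(1 - 1/6) = 5.75, m(A_5) = 5.75
Step 6: a_6 = 6.9*(1 - 1/7) = 5.9143, m(A_6) = 5.9143
Limit: m(A_n) -> m([0,6.9]) = 6.9


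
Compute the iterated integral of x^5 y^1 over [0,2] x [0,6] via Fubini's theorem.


By Fubini's theorem, the double integral factors as a product of single integrals:
Step 1: integral_0^2 x^5 dx = [x^6/6] from 0 to 2
     = 2^6/6 = 10.666667
Step 2: integral_0^6 y^1 dy = [y^2/2] from 0 to 6
     = 6^2/2 = 18
Step 3: Double integral = 10.666667 * 18 = 192


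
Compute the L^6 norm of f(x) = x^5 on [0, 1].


Step 1: ||f||_6 = (integral_0^1 |x^5|^6 dx)^(1/6)
     = (integral_0^1 x^30 dx)^(1/6)
Step 2: integral_0^1 x^30 dx = [x^31/(31)] from 0 to 1 = 1^31/31
     = 1/31 = 0.032258
Step 3: ||f||_6 = (0.032258)^(1/6) = 0.564209


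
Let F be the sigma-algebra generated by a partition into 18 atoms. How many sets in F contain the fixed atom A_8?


Each element of F is a union of some subset S of the 18 atoms.
The element contains A_8 iff A_8 is in S.
So we count subsets S of {A_1,...,A_18} with A_8 in S: choose freely among the other 17 atoms.
Count = 2^(18-1) = 2^17 = 131072.


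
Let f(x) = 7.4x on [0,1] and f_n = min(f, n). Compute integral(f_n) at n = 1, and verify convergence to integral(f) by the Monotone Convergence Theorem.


f(x) = 7.4x on [0,1]; f_n(x) = min(7.4x, n). At n = 1:
Step 1: f(x) reaches 1 at x = 1/7.4 = 0.135135
Step 2: integral(f_1) = integral(7.4x, 0, 0.135135) + integral(1, 0.135135, 1)
       = 7.4*0.135135^2/2 + 1*(1 - 0.135135)
       = 0.067568 + 0.864865
       = 0.932432
Step 3: As n -> infinity, f_n increases to f, so by MCT integral(f_n) -> integral(f) = 7.4/2 = 3.7.
Convergence: integral(f_1) = 0.932432 -> 3.7 as n -> infinity


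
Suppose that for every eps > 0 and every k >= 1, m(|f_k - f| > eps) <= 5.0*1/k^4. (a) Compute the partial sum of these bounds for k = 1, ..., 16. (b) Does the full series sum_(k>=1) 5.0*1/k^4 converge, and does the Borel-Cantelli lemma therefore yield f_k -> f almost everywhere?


Step 1: List the terms 5.0*1/k^4 for k = 1 to 16:
  k=1: 5
  k=2: 0.3125
  k=3: 0.061728
  k=4: 0.019531
  k=5: 0.008
  k=6: 0.003858
  k=7: 0.002082
  k=8: 0.001221
  k=9: 7.620790e-04
  k=10: 5.000000e-04
  k=11: 3.415067e-04
  k=12: 2.411265e-04
  k=13: 1.750639e-04
  k=14: 1.301541e-04
  k=15: 9.876543e-05
  k=16: 7.629395e-05
Step 2: Partial sum = 5 + 0.3125 + 0.061728 + 0.019531 + 0.008 + 0.003858 + 0.002082 + 0.001221 + 7.620790e-04 + 5.000000e-04 + 3.415067e-04 + 2.411265e-04 + 1.750639e-04 + 1.301541e-04 + 9.876543e-05 + 7.629395e-05
     = 5.411246
Step 3: The full series sum_(k>=1) 5.0*1/k^4 converges (p-series with p = 4 > 1; a constant multiple of a convergent series converges).
Step 4: Fix eps > 0. Since sum_k m(|f_k - f| > eps) < infinity, the Borel-Cantelli lemma gives
        m(limsup_k {|f_k - f| > eps}) = 0, i.e. for a.e. x, |f_k(x) - f(x)| <= eps for all large k.
        Applying this with eps = 1/j for j = 1, 2, ... and intersecting the countably many full-measure sets,
        for a.e. x we get limsup_k |f_k(x) - f(x)| <= 1/j for every j, hence f_k -> f almost everywhere.
Conclusion: series converges; Borel-Cantelli yields f_k -> f a.e.


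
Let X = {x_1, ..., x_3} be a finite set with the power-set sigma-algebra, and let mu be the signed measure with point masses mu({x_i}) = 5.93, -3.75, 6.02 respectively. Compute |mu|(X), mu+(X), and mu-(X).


Step 1: Every measurable set is a union of atoms (the cells / points), so a Hahn decomposition is
  obtained by grouping atoms by sign: P = union of atoms with mu > 0, N = union of the remaining atoms.
  Atoms in P (indices): 1, 3;  atoms in N (indices): 2
  Positive values: 5.93, 6.02
  Negative values: -3.75
Step 2: mu+(X) = mu(P) = sum of positive atom values = 11.95
Step 3: mu-(X) = -mu(N) = sum of |negative atom values| = 3.75
Step 4: |mu|(X) = mu+(X) + mu-(X) = 11.95 + 3.75 = 15.7


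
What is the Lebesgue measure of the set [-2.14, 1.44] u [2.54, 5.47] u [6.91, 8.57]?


For pairwise disjoint intervals, m(union) = sum of lengths.
= (1.44 - -2.14) + (5.47 - 2.54) + (8.57 - 6.91)
= 3.58 + 2.93 + 1.66
= 8.17


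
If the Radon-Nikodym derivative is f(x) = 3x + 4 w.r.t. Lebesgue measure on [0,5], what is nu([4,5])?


nu(A) = integral_A (dnu/dmu) dmu = integral_4^5 (3x + 4) dx
Step 1: Antiderivative F(x) = (3/2)x^2 + 4x
Step 2: F(5) = (3/2)*5^2 + 4*5 = 37.5 + 20 = 57.5
Step 3: F(4) = (3/2)*4^2 + 4*4 = 24 + 16 = 40
Step 4: nu([4,5]) = F(5) - F(4) = 57.5 - 40 = 17.5


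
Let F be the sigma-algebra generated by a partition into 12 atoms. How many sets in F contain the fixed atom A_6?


Each element of F is a union of some subset S of the 12 atoms.
The element contains A_6 iff A_6 is in S.
So we count subsets S of {A_1,...,A_12} with A_6 in S: choose freely among the other 11 atoms.
Count = 2^(12-1) = 2^11 = 2048.


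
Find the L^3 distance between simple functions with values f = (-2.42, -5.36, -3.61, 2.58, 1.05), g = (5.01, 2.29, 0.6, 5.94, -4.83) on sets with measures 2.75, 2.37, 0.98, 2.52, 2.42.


Step 1: Compute differences f_i - g_i:
  -2.42 - 5.01 = -7.43
  -5.36 - 2.29 = -7.65
  -3.61 - 0.6 = -4.21
  2.58 - 5.94 = -3.36
  1.05 - -4.83 = 5.88
Step 2: Compute |diff|^3 * measure for each set:
  |-7.43|^3 * 2.75 = 410.172407 * 2.75 = 1127.974119
  |-7.65|^3 * 2.37 = 447.697125 * 2.37 = 1061.042186
  |-4.21|^3 * 0.98 = 74.618461 * 0.98 = 73.126092
  |-3.36|^3 * 2.52 = 37.933056 * 2.52 = 95.591301
  |5.88|^3 * 2.42 = 203.297472 * 2.42 = 491.979882
Step 3: Sum = 2849.713581
Step 4: ||f-g||_3 = (2849.713581)^(1/3) = 14.177524


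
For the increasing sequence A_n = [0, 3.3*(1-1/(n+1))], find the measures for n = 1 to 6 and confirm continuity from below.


By continuity of measure from below: if A_n increases to A, then m(A_n) -> m(A).
Here A = [0, 3.3], so m(A) = 3.3
Step 1: a_1 = 3.3*(1 - 1/2) = 1.65, m(A_1) = 1.65
Step 2: a_2 = 3.3*(1 - 1/3) = 2.2, m(A_2) = 2.2
Step 3: a_3 = 3.3*(1 - 1/4) = 2.475, m(A_3) = 2.475
Step 4: a_4 = 3.3*(1 - 1/5) = 2.64, m(A_4) = 2.64
Step 5: a_5 = 3.3*(1 - 1/6) = 2.75, m(A_5) = 2.75
Step 6: a_6 = 3.3*(1 - 1/7) = 2.8286, m(A_6) = 2.8286
Limit: m(A_n) -> m([0,3.3]) = 3.3


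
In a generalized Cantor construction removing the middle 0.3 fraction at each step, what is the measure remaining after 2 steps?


Step 1: At each step, fraction remaining = 1 - 0.3 = 0.7
Step 2: After 2 steps, measure = (0.7)^2
Step 3: Computing the power step by step:
  After step 1: 0.7
  After step 2: 0.49
Result = 0.49


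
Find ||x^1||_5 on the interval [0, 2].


Step 1: ||f||_5 = (integral_0^2 |x^1|^5 dx)^(1/5)
     = (integral_0^2 x^5 dx)^(1/5)
Step 2: integral_0^2 x^5 dx = [x^6/(6)] from 0 to 2 = 2^6/6
     = 64/6 = 10.666667
Step 3: ||f||_5 = (10.666667)^(1/5) = 1.605483


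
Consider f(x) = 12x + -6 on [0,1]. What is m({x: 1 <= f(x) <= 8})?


f^(-1)([1, 8]) = {x : 1 <= 12x + -6 <= 8}
Solving: (1 - -6)/12 <= x <= (8 - -6)/12
= [0.583333, 1.166667]
Intersecting with [0,1]: [0.583333, 1]
Measure = 1 - 0.583333 = 0.416667


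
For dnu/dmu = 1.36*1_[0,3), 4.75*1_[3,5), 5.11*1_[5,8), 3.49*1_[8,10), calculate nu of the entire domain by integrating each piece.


Integrate each piece of the Radon-Nikodym derivative:
Step 1: integral_0^3 1.36 dx = 1.36*(3-0) = 1.36*3 = 4.08
Step 2: integral_3^5 4.75 dx = 4.75*(5-3) = 4.75*2 = 9.5
Step 3: integral_5^8 5.11 dx = 5.11*(8-5) = 5.11*3 = 15.33
Step 4: integral_8^10 3.49 dx = 3.49*(10-8) = 3.49*2 = 6.98
Total: 4.08 + 9.5 + 15.33 + 6.98 = 35.89


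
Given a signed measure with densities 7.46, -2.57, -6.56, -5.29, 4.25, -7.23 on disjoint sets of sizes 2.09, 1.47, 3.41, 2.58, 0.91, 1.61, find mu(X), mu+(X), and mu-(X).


Step 1: Compute signed measure on each set:
  Set 1: 7.46 * 2.09 = 15.5914
  Set 2: -2.57 * 1.47 = -3.7779
  Set 3: -6.56 * 3.41 = -22.3696
  Set 4: -5.29 * 2.58 = -13.6482
  Set 5: 4.25 * 0.91 = 3.8675
  Set 6: -7.23 * 1.61 = -11.6403
Step 2: Total signed measure = (15.5914) + (-3.7779) + (-22.3696) + (-13.6482) + (3.8675) + (-11.6403)
     = -31.9771
Step 3: Positive part mu+(X) = sum of positive contributions = 19.4589
Step 4: Negative part mu-(X) = |sum of negative contributions| = 51.436


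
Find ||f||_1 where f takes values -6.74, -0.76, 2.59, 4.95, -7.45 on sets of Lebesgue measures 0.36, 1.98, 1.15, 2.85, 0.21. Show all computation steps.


Step 1: Compute |f_i|^1 for each value:
  |-6.74|^1 = 6.74
  |-0.76|^1 = 0.76
  |2.59|^1 = 2.59
  |4.95|^1 = 4.95
  |-7.45|^1 = 7.45
Step 2: Multiply by measures and sum:
  6.74 * 0.36 = 2.4264
  0.76 * 1.98 = 1.5048
  2.59 * 1.15 = 2.9785
  4.95 * 2.85 = 14.1075
  7.45 * 0.21 = 1.5645
Sum = 2.4264 + 1.5048 + 2.9785 + 14.1075 + 1.5645 = 22.5817
Step 3: Take the p-th root:
||f||_1 = (22.5817)^(1/1) = 22.5817


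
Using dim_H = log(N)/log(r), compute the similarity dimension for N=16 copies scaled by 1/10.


For a self-similar set with N copies scaled by 1/r:
dim_H = log(N)/log(r) = log(16)/log(10)
= 2.772589/2.302585
= 1.20412


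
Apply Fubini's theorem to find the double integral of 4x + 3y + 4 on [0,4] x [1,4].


By Fubini, integrate in x first, then y.
Step 1: Fix y, integrate over x in [0,4]:
  integral(4x + 3y + 4, x=0..4)
  = 4*(4^2 - 0^2)/2 + (3y + 4)*(4 - 0)
  = 32 + (3y + 4)*4
  = 32 + 12y + 16
  = 48 + 12y
Step 2: Integrate over y in [1,4]:
  integral(48 + 12y, y=1..4)
  = 48*3 + 12*(4^2 - 1^2)/2
  = 144 + 90
  = 234


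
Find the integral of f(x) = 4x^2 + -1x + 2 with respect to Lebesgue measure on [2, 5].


The Lebesgue integral of a Riemann-integrable function agrees with the Riemann integral.
Antiderivative F(x) = (4/3)x^3 + (-1/2)x^2 + 2x
F(5) = (4/3)*5^3 + (-1/2)*5^2 + 2*5
     = (4/3)*125 + (-1/2)*25 + 2*5
     = 166.666667 + -12.5 + 10
     = 164.166667
F(2) = 12.666667
Integral = F(5) - F(2) = 164.166667 - 12.666667 = 151.5


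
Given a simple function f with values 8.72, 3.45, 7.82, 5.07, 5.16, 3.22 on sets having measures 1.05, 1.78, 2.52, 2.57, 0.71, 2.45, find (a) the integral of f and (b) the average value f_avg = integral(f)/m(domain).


Step 1: Integral = sum(value_i * measure_i)
= 8.72*1.05 + 3.45*1.78 + 7.82*2.52 + 5.07*2.57 + 5.16*0.71 + 3.22*2.45
= 9.156 + 6.141 + 19.7064 + 13.0299 + 3.6636 + 7.889
= 59.5859
Step 2: Total measure of domain = 1.05 + 1.78 + 2.52 + 2.57 + 0.71 + 2.45 = 11.08
Step 3: Average value = 59.5859 / 11.08 = 5.377789


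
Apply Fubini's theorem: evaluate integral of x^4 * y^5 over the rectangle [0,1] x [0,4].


By Fubini's theorem, the double integral factors as a product of single integrals:
Step 1: integral_0^1 x^4 dx = [x^5/5] from 0 to 1
     = 1^5/5 = 0.2
Step 2: integral_0^4 y^5 dy = [y^6/6] from 0 to 4
     = 4^6/6 = 682.666667
Step 3: Double integral = 0.2 * 682.666667 = 136.533333


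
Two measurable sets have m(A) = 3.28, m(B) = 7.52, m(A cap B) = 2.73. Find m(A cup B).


By inclusion-exclusion: m(A u B) = m(A) + m(B) - m(A n B)
= 3.28 + 7.52 - 2.73
= 8.07


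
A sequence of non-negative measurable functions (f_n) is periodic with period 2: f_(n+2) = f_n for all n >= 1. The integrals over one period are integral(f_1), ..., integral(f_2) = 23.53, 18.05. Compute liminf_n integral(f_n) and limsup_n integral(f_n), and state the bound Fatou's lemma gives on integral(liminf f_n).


The sequence (integral(f_n)) is periodic with period 2, repeating the values 23.53, 18.05 indefinitely.
Step 1: For a periodic sequence, every tail (a_m, a_(m+1), ...) contains all 2 period values infinitely often.
Step 2: Hence inf of every tail = min of the period values = min(23.53, 18.05) = 18.05.
        liminf_n integral(f_n) = sup over m of (inf of tail from m) = 18.05.
Step 3: Similarly sup of every tail = max of the period values = 23.53.
        limsup_n integral(f_n) = 23.53.
Step 4: Fatou's lemma: integral(liminf_n f_n) <= liminf_n integral(f_n) = 18.05.
        So the integral of the pointwise liminf is at most 18.05.


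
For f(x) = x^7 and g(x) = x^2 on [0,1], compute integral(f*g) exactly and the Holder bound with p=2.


Step 1: Exact integral of f*g = integral(x^9, 0, 1) = 1/10
     = 0.1
Step 2: Holder bound with p=2, q=2:
  ||f||_p = (integral x^14 dx)^(1/2) = (1/15)^(1/2) = 0.258199
  ||g||_q = (integral x^4 dx)^(1/2) = (1/5)^(1/2) = 0.447214
Step 3: Holder bound = ||f||_p * ||g||_q = 0.258199 * 0.447214 = 0.11547
Verification: 0.1 <= 0.11547 (Holder holds)


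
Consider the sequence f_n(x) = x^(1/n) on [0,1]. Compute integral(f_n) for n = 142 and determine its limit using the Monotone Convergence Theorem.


At n = 142: f_142(x) = x^(1/142).
Step 1: integral(x^(1/142), 0, 1) = [x^(1/142+1) / (1/142+1)] from 0 to 1
     = 1 / (1/142 + 1) = 1 / ((142+1)/142) = 142/(142+1)
     = 142/143 = 0.993007
Step 2: As n -> infinity, f_n(x) = x^(1/n) -> 1 for x in (0,1], and f_n is increasing in n.
By MCT, lim_n integral(f_n) = integral(lim_n f_n) = integral(1, 0, 1) = 1.
Step 3: Verify convergence: 142/143 = 0.993007 -> 1


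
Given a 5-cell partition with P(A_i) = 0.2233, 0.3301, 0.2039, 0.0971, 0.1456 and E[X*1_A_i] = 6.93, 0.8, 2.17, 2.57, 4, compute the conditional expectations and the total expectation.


For each cell A_i: E[X|A_i] = E[X*1_A_i] / P(A_i)
Step 1: E[X|A_1] = 6.93 / 0.2233 = 31.034483
Step 2: E[X|A_2] = 0.8 / 0.3301 = 2.423508
Step 3: E[X|A_3] = 2.17 / 0.2039 = 10.642472
Step 4: E[X|A_4] = 2.57 / 0.0971 = 26.467559
Step 5: E[X|A_5] = 4 / 0.1456 = 27.472527
Verification: E[X] = sum E[X*1_A_i] = 6.93 + 0.8 + 2.17 + 2.57 + 4 = 16.47


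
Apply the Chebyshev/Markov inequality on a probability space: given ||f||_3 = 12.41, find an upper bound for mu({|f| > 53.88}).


Chebyshev/Markov inequality: mu(|f| > eps) <= (||f||_p / eps)^p
Step 1: ||f||_3 / eps = 12.41 / 53.88 = 0.230327
Step 2: Raise to power p = 3:
  (0.230327)^3 = 0.012219
Step 3: Therefore mu(|f| > 53.88) <= 0.012219


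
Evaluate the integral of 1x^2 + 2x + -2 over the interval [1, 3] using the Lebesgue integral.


The Lebesgue integral of a Riemann-integrable function agrees with the Riemann integral.
Antiderivative F(x) = (1/3)x^3 + (2/2)x^2 + -2x
F(3) = (1/3)*3^3 + (2/2)*3^2 + -2*3
     = (1/3)*27 + (2/2)*9 + -2*3
     = 9 + 9 + -6
     = 12
F(1) = -0.666667
Integral = F(3) - F(1) = 12 - -0.666667 = 12.666667


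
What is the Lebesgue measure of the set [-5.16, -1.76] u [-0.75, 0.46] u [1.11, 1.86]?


For pairwise disjoint intervals, m(union) = sum of lengths.
= (-1.76 - -5.16) + (0.46 - -0.75) + (1.86 - 1.11)
= 3.4 + 1.21 + 0.75
= 5.36


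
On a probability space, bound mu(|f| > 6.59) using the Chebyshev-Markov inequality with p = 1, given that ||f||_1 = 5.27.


Chebyshev/Markov inequality: mu(|f| > eps) <= (||f||_p / eps)^p
Step 1: ||f||_1 / eps = 5.27 / 6.59 = 0.799697
Step 2: Raise to power p = 1:
  (0.799697)^1 = 0.799697
Step 3: Therefore mu(|f| > 6.59) <= 0.799697


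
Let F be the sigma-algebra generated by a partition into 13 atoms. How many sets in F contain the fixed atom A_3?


Each element of F is a union of some subset S of the 13 atoms.
The element contains A_3 iff A_3 is in S.
So we count subsets S of {A_1,...,A_13} with A_3 in S: choose freely among the other 12 atoms.
Count = 2^(13-1) = 2^12 = 4096.


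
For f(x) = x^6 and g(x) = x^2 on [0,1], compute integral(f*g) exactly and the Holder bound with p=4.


Step 1: Exact integral of f*g = integral(x^8, 0, 1) = 1/9
     = 0.111111
Step 2: Holder bound with p=4, q=1.333333:
  ||f||_p = (integral x^24 dx)^(1/4) = (1/25)^(1/4) = 0.447214
  ||g||_q = (integral x^2.666667 dx)^(1/1.333333) = (1/3.666667)^(1/1.333333) = 0.377395
Step 3: Holder bound = ||f||_p * ||g||_q = 0.447214 * 0.377395 = 0.168776
Verification: 0.111111 <= 0.168776 (Holder holds)


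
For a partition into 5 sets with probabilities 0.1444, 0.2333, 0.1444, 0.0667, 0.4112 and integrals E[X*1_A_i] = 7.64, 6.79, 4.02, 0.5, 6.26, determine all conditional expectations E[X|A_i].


For each cell A_i: E[X|A_i] = E[X*1_A_i] / P(A_i)
Step 1: E[X|A_1] = 7.64 / 0.1444 = 52.908587
Step 2: E[X|A_2] = 6.79 / 0.2333 = 29.104158
Step 3: E[X|A_3] = 4.02 / 0.1444 = 27.839335
Step 4: E[X|A_4] = 0.5 / 0.0667 = 7.496252
Step 5: E[X|A_5] = 6.26 / 0.4112 = 15.223735
Verification: E[X] = sum E[X*1_A_i] = 7.64 + 6.79 + 4.02 + 0.5 + 6.26 = 25.21


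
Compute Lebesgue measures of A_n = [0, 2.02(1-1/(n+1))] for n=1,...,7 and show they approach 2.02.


By continuity of measure from below: if A_n increases to A, then m(A_n) -> m(A).
Here A = [0, 2.02], so m(A) = 2.02
Step 1: a_1 = 2.02*(1 - 1/2) = 1.01, m(A_1) = 1.01
Step 2: a_2 = 2.02*(1 - 1/3) = 1.3467, m(A_2) = 1.3467
Step 3: a_3 = 2.02*(1 - 1/4) = 1.515, m(A_3) = 1.515
Step 4: a_4 = 2.02*(1 - 1/5) = 1.616, m(A_4) = 1.616
Step 5: a_5 = 2.02*(1 - 1/6) = 1.6833, m(A_5) = 1.6833
Step 6: a_6 = 2.02*(1 - 1/7) = 1.7314, m(A_6) = 1.7314
Step 7: a_7 = 2.02*(1 - 1/8) = 1.7675, m(A_7) = 1.7675
Limit: m(A_n) -> m([0,2.02]) = 2.02


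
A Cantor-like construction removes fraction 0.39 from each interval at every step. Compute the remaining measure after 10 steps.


Step 1: At each step, fraction remaining = 1 - 0.39 = 0.61
Step 2: After 10 steps, measure = (0.61)^10
Result = 0.007133


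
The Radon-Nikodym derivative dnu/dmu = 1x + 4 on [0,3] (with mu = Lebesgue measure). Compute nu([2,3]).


nu(A) = integral_A (dnu/dmu) dmu = integral_2^3 (1x + 4) dx
Step 1: Antiderivative F(x) = (1/2)x^2 + 4x
Step 2: F(3) = (1/2)*3^2 + 4*3 = 4.5 + 12 = 16.5
Step 3: F(2) = (1/2)*2^2 + 4*2 = 2 + 8 = 10
Step 4: nu([2,3]) = F(3) - F(2) = 16.5 - 10 = 6.5


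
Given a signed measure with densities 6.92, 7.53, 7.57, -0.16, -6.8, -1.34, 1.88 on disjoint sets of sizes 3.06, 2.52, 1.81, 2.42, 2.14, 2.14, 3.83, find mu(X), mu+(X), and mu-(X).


Step 1: Compute signed measure on each set:
  Set 1: 6.92 * 3.06 = 21.1752
  Set 2: 7.53 * 2.52 = 18.9756
  Set 3: 7.57 * 1.81 = 13.7017
  Set 4: -0.16 * 2.42 = -0.3872
  Set 5: -6.8 * 2.14 = -14.552
  Set 6: -1.34 * 2.14 = -2.8676
  Set 7: 1.88 * 3.83 = 7.2004
Step 2: Total signed measure = (21.1752) + (18.9756) + (13.7017) + (-0.3872) + (-14.552) + (-2.8676) + (7.2004)
     = 43.2461
Step 3: Positive part mu+(X) = sum of positive contributions = 61.0529
Step 4: Negative part mu-(X) = |sum of negative contributions| = 17.8068


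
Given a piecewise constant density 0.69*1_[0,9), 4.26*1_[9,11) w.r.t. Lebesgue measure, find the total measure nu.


Integrate each piece of the Radon-Nikodym derivative:
Step 1: integral_0^9 0.69 dx = 0.69*(9-0) = 0.69*9 = 6.21
Step 2: integral_9^11 4.26 dx = 4.26*(11-9) = 4.26*2 = 8.52
Total: 6.21 + 8.52 = 14.73


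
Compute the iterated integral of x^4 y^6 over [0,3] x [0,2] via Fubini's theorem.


By Fubini's theorem, the double integral factors as a product of single integrals:
Step 1: integral_0^3 x^4 dx = [x^5/5] from 0 to 3
     = 3^5/5 = 48.6
Step 2: integral_0^2 y^6 dy = [y^7/7] from 0 to 2
     = 2^7/7 = 18.285714
Step 3: Double integral = 48.6 * 18.285714 = 888.685714


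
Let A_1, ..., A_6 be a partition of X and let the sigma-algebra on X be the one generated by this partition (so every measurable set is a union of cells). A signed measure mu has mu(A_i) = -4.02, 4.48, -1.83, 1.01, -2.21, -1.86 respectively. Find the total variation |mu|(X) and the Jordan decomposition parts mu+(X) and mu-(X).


Step 1: Every measurable set is a union of atoms (the cells / points), so a Hahn decomposition is
  obtained by grouping atoms by sign: P = union of atoms with mu > 0, N = union of the remaining atoms.
  Atoms in P (indices): 2, 4;  atoms in N (indices): 1, 3, 5, 6
  Positive values: 4.48, 1.01
  Negative values: -4.02, -1.83, -2.21, -1.86
Step 2: mu+(X) = mu(P) = sum of positive atom values = 5.49
Step 3: mu-(X) = -mu(N) = sum of |negative atom values| = 9.92
Step 4: |mu|(X) = mu+(X) + mu-(X) = 5.49 + 9.92 = 15.41


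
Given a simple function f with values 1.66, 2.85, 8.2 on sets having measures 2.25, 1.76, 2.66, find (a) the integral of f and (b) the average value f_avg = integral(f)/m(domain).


Step 1: Integral = sum(value_i * measure_i)
= 1.66*2.25 + 2.85*1.76 + 8.2*2.66
= 3.735 + 5.016 + 21.812
= 30.563
Step 2: Total measure of domain = 2.25 + 1.76 + 2.66 = 6.67
Step 3: Average value = 30.563 / 6.67 = 4.582159


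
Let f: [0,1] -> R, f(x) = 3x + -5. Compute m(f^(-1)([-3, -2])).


f^(-1)([-3, -2]) = {x : -3 <= 3x + -5 <= -2}
Solving: (-3 - -5)/3 <= x <= (-2 - -5)/3
= [0.666667, 1]
Intersecting with [0,1]: [0.666667, 1]
Measure = 1 - 0.666667 = 0.333333


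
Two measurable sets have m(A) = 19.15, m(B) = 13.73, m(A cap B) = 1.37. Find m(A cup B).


By inclusion-exclusion: m(A u B) = m(A) + m(B) - m(A n B)
= 19.15 + 13.73 - 1.37
= 31.51


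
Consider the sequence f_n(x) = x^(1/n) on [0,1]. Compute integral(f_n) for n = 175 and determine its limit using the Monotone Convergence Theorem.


At n = 175: f_175(x) = x^(1/175).
Step 1: integral(x^(1/175), 0, 1) = [x^(1/175+1) / (1/175+1)] from 0 to 1
     = 1 / (1/175 + 1) = 1 / ((175+1)/175) = 175/(175+1)
     = 175/176 = 0.994318
Step 2: As n -> infinity, f_n(x) = x^(1/n) -> 1 for x in (0,1], and f_n is increasing in n.
By MCT, lim_n integral(f_n) = integral(lim_n f_n) = integral(1, 0, 1) = 1.
Step 3: Verify convergence: 175/176 = 0.994318 -> 1


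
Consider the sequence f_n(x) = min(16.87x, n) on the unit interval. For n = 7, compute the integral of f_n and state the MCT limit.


f(x) = 16.87x on [0,1]; f_n(x) = min(16.87x, n). At n = 7:
Step 1: f(x) reaches 7 at x = 7/16.87 = 0.414938
Step 2: integral(f_7) = integral(16.87x, 0, 0.414938) + integral(7, 0.414938, 1)
       = 16.87*0.414938^2/2 + 7*(1 - 0.414938)
       = 1.452282 + 4.095436
       = 5.547718
Step 3: As n -> infinity, f_n increases to f, so by MCT integral(f_n) -> integral(f) = 16.87/2 = 8.435.
Convergence: integral(f_7) = 5.547718 -> 8.435 as n -> infinity


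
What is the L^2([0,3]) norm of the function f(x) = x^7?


Step 1: ||f||_2 = (integral_0^3 |x^7|^2 dx)^(1/2)
     = (integral_0^3 x^14 dx)^(1/2)
Step 2: integral_0^3 x^14 dx = [x^15/(15)] from 0 to 3 = 3^15/15
     = 14348907/15 = 956593.8
Step 3: ||f||_2 = (956593.8)^(1/2) = 978.056133


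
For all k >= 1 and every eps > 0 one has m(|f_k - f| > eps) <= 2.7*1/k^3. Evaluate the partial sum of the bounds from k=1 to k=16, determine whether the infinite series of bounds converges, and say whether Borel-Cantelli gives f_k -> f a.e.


Step 1: List the terms 2.7*1/k^3 for k = 1 to 16:
  k=1: 2.7
  k=2: 0.3375
  k=3: 0.1
  k=4: 0.042188
  k=5: 0.0216
  k=6: 0.0125
  k=7: 0.007872
  k=8: 0.005273
  k=9: 0.003704
  k=10: 0.0027
  k=11: 0.002029
  k=12: 0.001563
  k=13: 0.001229
  k=14: 9.839650e-04
  k=15: 8.000000e-04
  k=16: 6.591797e-04
Step 2: Partial sum = 2.7 + 0.3375 + 0.1 + 0.042188 + 0.0216 + 0.0125 + 0.007872 + 0.005273 + 0.003704 + 0.0027 + 0.002029 + 0.001563 + 0.001229 + 9.839650e-04 + 8.000000e-04 + 6.591797e-04
     = 3.2406
Step 3: The full series sum_(k>=1) 2.7*1/k^3 converges (p-series with p = 3 > 1; a constant multiple of a convergent series converges).
Step 4: Fix eps > 0. Since sum_k m(|f_k - f| > eps) < infinity, the Borel-Cantelli lemma gives
        m(limsup_k {|f_k - f| > eps}) = 0, i.e. for a.e. x, |f_k(x) - f(x)| <= eps for all large k.
        Applying this with eps = 1/j for j = 1, 2, ... and intersecting the countably many full-measure sets,
        for a.e. x we get limsup_k |f_k(x) - f(x)| <= 1/j for every j, hence f_k -> f almost everywhere.
Conclusion: series converges; Borel-Cantelli yields f_k -> f a.e.


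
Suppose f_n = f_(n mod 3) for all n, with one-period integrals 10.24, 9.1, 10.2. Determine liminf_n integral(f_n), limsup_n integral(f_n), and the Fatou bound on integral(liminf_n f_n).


The sequence (integral(f_n)) is periodic with period 3, repeating the values 10.24, 9.1, 10.2 indefinitely.
Step 1: For a periodic sequence, every tail (a_m, a_(m+1), ...) contains all 3 period values infinitely often.
Step 2: Hence inf of every tail = min of the period values = min(10.24, 9.1, 10.2) = 9.1.
        liminf_n integral(f_n) = sup over m of (inf of tail from m) = 9.1.
Step 3: Similarly sup of every tail = max of the period values = 10.24.
        limsup_n integral(f_n) = 10.24.
Step 4: Fatou's lemma: integral(liminf_n f_n) <= liminf_n integral(f_n) = 9.1.
        So the integral of the pointwise liminf is at most 9.1.


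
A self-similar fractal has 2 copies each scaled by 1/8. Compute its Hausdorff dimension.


For a self-similar set with N copies scaled by 1/r:
dim_H = log(N)/log(r) = log(2)/log(8)
= 0.693147/2.079442
= 0.333333


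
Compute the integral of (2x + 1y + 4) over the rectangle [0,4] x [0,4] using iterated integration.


By Fubini, integrate in x first, then y.
Step 1: Fix y, integrate over x in [0,4]:
  integral(2x + 1y + 4, x=0..4)
  = 2*(4^2 - 0^2)/2 + (1y + 4)*(4 - 0)
  = 16 + (1y + 4)*4
  = 16 + 4y + 16
  = 32 + 4y
Step 2: Integrate over y in [0,4]:
  integral(32 + 4y, y=0..4)
  = 32*4 + 4*(4^2 - 0^2)/2
  = 128 + 32
  = 160


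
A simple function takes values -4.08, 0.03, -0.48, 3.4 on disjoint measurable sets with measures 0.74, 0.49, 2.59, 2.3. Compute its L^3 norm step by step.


Step 1: Compute |f_i|^3 for each value:
  |-4.08|^3 = 67.917312
  |0.03|^3 = 2.700000e-05
  |-0.48|^3 = 0.110592
  |3.4|^3 = 39.304
Step 2: Multiply by measures and sum:
  67.917312 * 0.74 = 50.258811
  2.700000e-05 * 0.49 = 1.323000e-05
  0.110592 * 2.59 = 0.286433
  39.304 * 2.3 = 90.3992
Sum = 50.258811 + 1.323000e-05 + 0.286433 + 90.3992 = 140.944457
Step 3: Take the p-th root:
||f||_3 = (140.944457)^(1/3) = 5.204144
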